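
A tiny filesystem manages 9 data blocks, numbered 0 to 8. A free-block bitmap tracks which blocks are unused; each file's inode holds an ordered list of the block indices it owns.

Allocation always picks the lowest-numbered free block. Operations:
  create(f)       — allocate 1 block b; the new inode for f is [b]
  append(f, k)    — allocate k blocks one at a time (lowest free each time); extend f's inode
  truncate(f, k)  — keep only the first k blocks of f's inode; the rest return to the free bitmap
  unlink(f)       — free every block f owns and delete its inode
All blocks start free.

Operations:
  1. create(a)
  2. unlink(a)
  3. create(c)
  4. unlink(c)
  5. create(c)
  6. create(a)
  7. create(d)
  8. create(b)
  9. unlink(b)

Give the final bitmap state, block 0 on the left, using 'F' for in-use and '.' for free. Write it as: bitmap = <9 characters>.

bitmap = FFF......

  1. create(a)  ⇒  F........  {a→[0]}
  2. unlink(a)  ⇒  .........  {}
  3. create(c)  ⇒  F........  {c→[0]}
  4. unlink(c)  ⇒  .........  {}
  5. create(c)  ⇒  F........  {c→[0]}
  6. create(a)  ⇒  FF.......  {a→[1]; c→[0]}
  7. create(d)  ⇒  FFF......  {a→[1]; c→[0]; d→[2]}
  8. create(b)  ⇒  FFFF.....  {a→[1]; b→[3]; c→[0]; d→[2]}
  9. unlink(b)  ⇒  FFF......  {a→[1]; c→[0]; d→[2]}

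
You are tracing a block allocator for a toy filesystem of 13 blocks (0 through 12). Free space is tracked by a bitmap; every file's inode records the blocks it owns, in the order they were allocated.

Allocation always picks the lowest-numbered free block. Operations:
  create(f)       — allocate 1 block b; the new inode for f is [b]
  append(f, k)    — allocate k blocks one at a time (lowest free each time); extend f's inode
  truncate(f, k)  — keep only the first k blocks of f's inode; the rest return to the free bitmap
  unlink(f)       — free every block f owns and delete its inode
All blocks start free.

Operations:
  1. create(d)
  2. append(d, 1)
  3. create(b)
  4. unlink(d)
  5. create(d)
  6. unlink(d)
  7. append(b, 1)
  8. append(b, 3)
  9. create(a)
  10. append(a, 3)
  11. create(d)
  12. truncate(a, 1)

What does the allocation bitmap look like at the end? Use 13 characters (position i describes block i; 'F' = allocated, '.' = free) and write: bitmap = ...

  1. create(d)  ⇒  F............  {d→[0]}
  2. append(d, 1)  ⇒  FF...........  {d→[0, 1]}
  3. create(b)  ⇒  FFF..........  {b→[2]; d→[0, 1]}
  4. unlink(d)  ⇒  ..F..........  {b→[2]}
  5. create(d)  ⇒  F.F..........  {b→[2]; d→[0]}
  6. unlink(d)  ⇒  ..F..........  {b→[2]}
  7. append(b, 1)  ⇒  F.F..........  {b→[2, 0]}
  8. append(b, 3)  ⇒  FFFFF........  {b→[2, 0, 1, 3, 4]}
  9. create(a)  ⇒  FFFFFF.......  {a→[5]; b→[2, 0, 1, 3, 4]}
  10. append(a, 3)  ⇒  FFFFFFFFF....  {a→[5, 6, 7, 8]; b→[2, 0, 1, 3, 4]}
  11. create(d)  ⇒  FFFFFFFFFF...  {a→[5, 6, 7, 8]; b→[2, 0, 1, 3, 4]; d→[9]}
  12. truncate(a, 1)  ⇒  FFFFFF...F...  {a→[5]; b→[2, 0, 1, 3, 4]; d→[9]}

bitmap = FFFFFF...F...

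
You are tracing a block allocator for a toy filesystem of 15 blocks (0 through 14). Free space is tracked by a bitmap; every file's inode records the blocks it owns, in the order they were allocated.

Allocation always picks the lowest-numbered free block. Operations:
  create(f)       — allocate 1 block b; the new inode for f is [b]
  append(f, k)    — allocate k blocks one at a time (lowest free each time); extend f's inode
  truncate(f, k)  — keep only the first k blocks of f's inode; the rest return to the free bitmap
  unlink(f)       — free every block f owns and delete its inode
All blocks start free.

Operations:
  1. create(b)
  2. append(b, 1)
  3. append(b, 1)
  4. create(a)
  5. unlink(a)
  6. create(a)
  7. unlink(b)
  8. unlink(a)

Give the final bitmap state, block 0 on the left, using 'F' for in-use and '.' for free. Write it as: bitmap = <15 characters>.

after create(b) → b:[0]  free=[F..............]
after append(b, 1) → b:[0, 1]  free=[FF.............]
after append(b, 1) → b:[0, 1, 2]  free=[FFF............]
after create(a) → a:[3], b:[0, 1, 2]  free=[FFFF...........]
after unlink(a) → b:[0, 1, 2]  free=[FFF............]
after create(a) → a:[3], b:[0, 1, 2]  free=[FFFF...........]
after unlink(b) → a:[3]  free=[...F...........]
after unlink(a) →   free=[...............]

bitmap = ...............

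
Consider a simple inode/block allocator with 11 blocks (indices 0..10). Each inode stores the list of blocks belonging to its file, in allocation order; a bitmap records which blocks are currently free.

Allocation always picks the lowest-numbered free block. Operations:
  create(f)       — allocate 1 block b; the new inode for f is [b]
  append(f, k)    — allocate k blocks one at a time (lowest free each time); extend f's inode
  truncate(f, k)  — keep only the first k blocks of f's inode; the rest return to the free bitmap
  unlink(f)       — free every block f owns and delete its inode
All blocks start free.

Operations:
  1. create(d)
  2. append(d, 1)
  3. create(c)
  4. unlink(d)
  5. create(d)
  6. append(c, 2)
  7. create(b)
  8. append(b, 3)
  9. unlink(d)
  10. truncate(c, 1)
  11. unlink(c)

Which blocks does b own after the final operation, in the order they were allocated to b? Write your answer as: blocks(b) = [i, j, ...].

blocks(b) = [4, 5, 6, 7]

  1. create(d)  ⇒  F..........  {d→[0]}
  2. append(d, 1)  ⇒  FF.........  {d→[0, 1]}
  3. create(c)  ⇒  FFF........  {c→[2]; d→[0, 1]}
  4. unlink(d)  ⇒  ..F........  {c→[2]}
  5. create(d)  ⇒  F.F........  {c→[2]; d→[0]}
  6. append(c, 2)  ⇒  FFFF.......  {c→[2, 1, 3]; d→[0]}
  7. create(b)  ⇒  FFFFF......  {b→[4]; c→[2, 1, 3]; d→[0]}
  8. append(b, 3)  ⇒  FFFFFFFF...  {b→[4, 5, 6, 7]; c→[2, 1, 3]; d→[0]}
  9. unlink(d)  ⇒  .FFFFFFF...  {b→[4, 5, 6, 7]; c→[2, 1, 3]}
  10. truncate(c, 1)  ⇒  ..F.FFFF...  {b→[4, 5, 6, 7]; c→[2]}
  11. unlink(c)  ⇒  ....FFFF...  {b→[4, 5, 6, 7]}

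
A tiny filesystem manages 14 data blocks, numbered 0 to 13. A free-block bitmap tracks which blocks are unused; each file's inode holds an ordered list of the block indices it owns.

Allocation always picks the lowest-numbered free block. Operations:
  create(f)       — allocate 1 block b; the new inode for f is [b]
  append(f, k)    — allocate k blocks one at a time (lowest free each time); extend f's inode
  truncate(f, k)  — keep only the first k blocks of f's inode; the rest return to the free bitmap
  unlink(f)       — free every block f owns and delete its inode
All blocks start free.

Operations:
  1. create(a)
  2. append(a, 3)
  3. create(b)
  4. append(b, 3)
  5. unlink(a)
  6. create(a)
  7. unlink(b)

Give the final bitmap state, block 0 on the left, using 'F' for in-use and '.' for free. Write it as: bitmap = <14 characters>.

create(a): bitmap=F............. | a=[0]
append(a, 3): bitmap=FFFF.......... | a=[0, 1, 2, 3]
create(b): bitmap=FFFFF......... | a=[0, 1, 2, 3] b=[4]
append(b, 3): bitmap=FFFFFFFF...... | a=[0, 1, 2, 3] b=[4, 5, 6, 7]
unlink(a): bitmap=....FFFF...... | b=[4, 5, 6, 7]
create(a): bitmap=F...FFFF...... | a=[0] b=[4, 5, 6, 7]
unlink(b): bitmap=F............. | a=[0]

bitmap = F.............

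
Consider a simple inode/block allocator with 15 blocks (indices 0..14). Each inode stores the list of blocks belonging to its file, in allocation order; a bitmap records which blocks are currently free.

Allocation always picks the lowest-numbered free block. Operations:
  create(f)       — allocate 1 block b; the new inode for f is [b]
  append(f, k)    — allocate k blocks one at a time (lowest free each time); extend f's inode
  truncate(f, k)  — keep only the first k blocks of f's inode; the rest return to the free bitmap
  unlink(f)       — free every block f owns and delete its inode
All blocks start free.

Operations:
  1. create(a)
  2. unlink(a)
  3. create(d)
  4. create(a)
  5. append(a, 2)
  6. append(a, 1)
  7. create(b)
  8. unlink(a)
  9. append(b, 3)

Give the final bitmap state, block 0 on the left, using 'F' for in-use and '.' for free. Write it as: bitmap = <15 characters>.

create(a): bitmap=F.............. | a=[0]
unlink(a): bitmap=............... | 
create(d): bitmap=F.............. | d=[0]
create(a): bitmap=FF............. | a=[1] d=[0]
append(a, 2): bitmap=FFFF........... | a=[1, 2, 3] d=[0]
append(a, 1): bitmap=FFFFF.......... | a=[1, 2, 3, 4] d=[0]
create(b): bitmap=FFFFFF......... | a=[1, 2, 3, 4] b=[5] d=[0]
unlink(a): bitmap=F....F......... | b=[5] d=[0]
append(b, 3): bitmap=FFFF.F......... | b=[5, 1, 2, 3] d=[0]

bitmap = FFFF.F.........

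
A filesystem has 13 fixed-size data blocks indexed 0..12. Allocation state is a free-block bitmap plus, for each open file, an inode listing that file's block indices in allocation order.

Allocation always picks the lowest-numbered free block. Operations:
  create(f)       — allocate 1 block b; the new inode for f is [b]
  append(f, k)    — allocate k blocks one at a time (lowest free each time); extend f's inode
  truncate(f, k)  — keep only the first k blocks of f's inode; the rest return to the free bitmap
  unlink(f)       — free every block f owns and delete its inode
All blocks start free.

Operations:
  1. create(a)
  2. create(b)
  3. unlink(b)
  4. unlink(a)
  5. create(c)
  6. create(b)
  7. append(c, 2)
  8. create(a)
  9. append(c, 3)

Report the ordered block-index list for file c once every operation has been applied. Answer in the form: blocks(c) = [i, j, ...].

blocks(c) = [0, 2, 3, 5, 6, 7]

create(a): bitmap=F............ | a=[0]
create(b): bitmap=FF........... | a=[0] b=[1]
unlink(b): bitmap=F............ | a=[0]
unlink(a): bitmap=............. | 
create(c): bitmap=F............ | c=[0]
create(b): bitmap=FF........... | b=[1] c=[0]
append(c, 2): bitmap=FFFF......... | b=[1] c=[0, 2, 3]
create(a): bitmap=FFFFF........ | a=[4] b=[1] c=[0, 2, 3]
append(c, 3): bitmap=FFFFFFFF..... | a=[4] b=[1] c=[0, 2, 3, 5, 6, 7]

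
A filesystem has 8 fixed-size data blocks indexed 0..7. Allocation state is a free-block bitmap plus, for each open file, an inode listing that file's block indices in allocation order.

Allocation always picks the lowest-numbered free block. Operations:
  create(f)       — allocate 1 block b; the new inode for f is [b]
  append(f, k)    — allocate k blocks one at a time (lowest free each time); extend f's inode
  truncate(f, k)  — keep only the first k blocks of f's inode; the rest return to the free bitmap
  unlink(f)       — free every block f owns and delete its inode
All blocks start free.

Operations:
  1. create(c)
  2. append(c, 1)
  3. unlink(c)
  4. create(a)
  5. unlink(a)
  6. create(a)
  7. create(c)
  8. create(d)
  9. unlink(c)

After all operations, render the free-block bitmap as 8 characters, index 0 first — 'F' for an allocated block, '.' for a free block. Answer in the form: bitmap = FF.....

bitmap = F.F.....

after create(c) → c:[0]  free=[F.......]
after append(c, 1) → c:[0, 1]  free=[FF......]
after unlink(c) →   free=[........]
after create(a) → a:[0]  free=[F.......]
after unlink(a) →   free=[........]
after create(a) → a:[0]  free=[F.......]
after create(c) → a:[0], c:[1]  free=[FF......]
after create(d) → a:[0], c:[1], d:[2]  free=[FFF.....]
after unlink(c) → a:[0], d:[2]  free=[F.F.....]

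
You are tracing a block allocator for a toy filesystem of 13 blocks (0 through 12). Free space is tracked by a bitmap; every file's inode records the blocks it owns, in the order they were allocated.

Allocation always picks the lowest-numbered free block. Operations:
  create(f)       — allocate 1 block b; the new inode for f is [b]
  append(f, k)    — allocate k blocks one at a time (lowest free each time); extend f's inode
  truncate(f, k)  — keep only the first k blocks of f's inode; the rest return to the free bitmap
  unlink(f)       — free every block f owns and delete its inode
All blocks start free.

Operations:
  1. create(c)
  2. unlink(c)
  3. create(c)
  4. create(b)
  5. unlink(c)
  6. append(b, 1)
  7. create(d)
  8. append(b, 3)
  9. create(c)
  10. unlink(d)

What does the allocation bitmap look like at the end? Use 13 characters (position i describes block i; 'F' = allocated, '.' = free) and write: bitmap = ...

bitmap = FF.FFFF......

[1] create(c) — c=0 (map F............)
[2] unlink(c) —  (map .............)
[3] create(c) — c=0 (map F............)
[4] create(b) — b=1 c=0 (map FF...........)
[5] unlink(c) — b=1 (map .F...........)
[6] append(b, 1) — b=1,0 (map FF...........)
[7] create(d) — b=1,0 d=2 (map FFF..........)
[8] append(b, 3) — b=1,0,3,4,5 d=2 (map FFFFFF.......)
[9] create(c) — b=1,0,3,4,5 c=6 d=2 (map FFFFFFF......)
[10] unlink(d) — b=1,0,3,4,5 c=6 (map FF.FFFF......)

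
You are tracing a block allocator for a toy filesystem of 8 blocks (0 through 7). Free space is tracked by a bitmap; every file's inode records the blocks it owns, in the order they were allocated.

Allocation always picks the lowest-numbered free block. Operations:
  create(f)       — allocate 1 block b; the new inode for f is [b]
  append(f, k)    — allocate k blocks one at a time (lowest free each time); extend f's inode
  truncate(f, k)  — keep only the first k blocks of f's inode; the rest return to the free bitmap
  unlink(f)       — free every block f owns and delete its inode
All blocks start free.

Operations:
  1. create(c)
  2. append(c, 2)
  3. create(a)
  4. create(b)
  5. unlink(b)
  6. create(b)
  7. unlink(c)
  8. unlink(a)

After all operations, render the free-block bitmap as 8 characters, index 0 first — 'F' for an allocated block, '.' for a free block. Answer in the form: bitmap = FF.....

bitmap = ....F...

after create(c) → c:[0]  free=[F.......]
after append(c, 2) → c:[0, 1, 2]  free=[FFF.....]
after create(a) → a:[3], c:[0, 1, 2]  free=[FFFF....]
after create(b) → a:[3], b:[4], c:[0, 1, 2]  free=[FFFFF...]
after unlink(b) → a:[3], c:[0, 1, 2]  free=[FFFF....]
after create(b) → a:[3], b:[4], c:[0, 1, 2]  free=[FFFFF...]
after unlink(c) → a:[3], b:[4]  free=[...FF...]
after unlink(a) → b:[4]  free=[....F...]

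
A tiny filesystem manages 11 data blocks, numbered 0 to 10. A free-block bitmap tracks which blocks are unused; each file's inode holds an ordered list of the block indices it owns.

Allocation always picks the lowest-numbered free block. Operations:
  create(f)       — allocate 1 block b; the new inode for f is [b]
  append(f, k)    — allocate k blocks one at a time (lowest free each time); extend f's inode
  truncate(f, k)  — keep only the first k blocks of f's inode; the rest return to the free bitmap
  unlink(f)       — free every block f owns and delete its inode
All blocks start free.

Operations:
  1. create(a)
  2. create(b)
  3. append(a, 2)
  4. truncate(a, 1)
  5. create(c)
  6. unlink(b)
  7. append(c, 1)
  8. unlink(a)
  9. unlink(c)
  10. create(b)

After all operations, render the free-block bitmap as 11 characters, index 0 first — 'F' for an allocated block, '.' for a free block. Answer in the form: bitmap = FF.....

bitmap = F..........

[1] create(a) — a=0 (map F..........)
[2] create(b) — a=0 b=1 (map FF.........)
[3] append(a, 2) — a=0,2,3 b=1 (map FFFF.......)
[4] truncate(a, 1) — a=0 b=1 (map FF.........)
[5] create(c) — a=0 b=1 c=2 (map FFF........)
[6] unlink(b) — a=0 c=2 (map F.F........)
[7] append(c, 1) — a=0 c=2,1 (map FFF........)
[8] unlink(a) — c=2,1 (map .FF........)
[9] unlink(c) —  (map ...........)
[10] create(b) — b=0 (map F..........)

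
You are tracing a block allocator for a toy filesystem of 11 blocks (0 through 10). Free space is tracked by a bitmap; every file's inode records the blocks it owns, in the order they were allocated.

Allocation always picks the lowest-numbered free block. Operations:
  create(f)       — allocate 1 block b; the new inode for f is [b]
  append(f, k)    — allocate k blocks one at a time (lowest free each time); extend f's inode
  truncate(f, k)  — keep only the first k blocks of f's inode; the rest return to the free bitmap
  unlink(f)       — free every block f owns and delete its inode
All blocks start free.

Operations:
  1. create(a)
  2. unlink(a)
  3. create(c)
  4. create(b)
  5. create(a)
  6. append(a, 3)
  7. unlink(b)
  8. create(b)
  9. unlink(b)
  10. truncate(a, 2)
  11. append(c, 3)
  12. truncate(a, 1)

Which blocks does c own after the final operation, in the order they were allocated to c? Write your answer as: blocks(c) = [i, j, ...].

blocks(c) = [0, 1, 4, 5]

create(a): bitmap=F.......... | a=[0]
unlink(a): bitmap=........... | 
create(c): bitmap=F.......... | c=[0]
create(b): bitmap=FF......... | b=[1] c=[0]
create(a): bitmap=FFF........ | a=[2] b=[1] c=[0]
append(a, 3): bitmap=FFFFFF..... | a=[2, 3, 4, 5] b=[1] c=[0]
unlink(b): bitmap=F.FFFF..... | a=[2, 3, 4, 5] c=[0]
create(b): bitmap=FFFFFF..... | a=[2, 3, 4, 5] b=[1] c=[0]
unlink(b): bitmap=F.FFFF..... | a=[2, 3, 4, 5] c=[0]
truncate(a, 2): bitmap=F.FF....... | a=[2, 3] c=[0]
append(c, 3): bitmap=FFFFFF..... | a=[2, 3] c=[0, 1, 4, 5]
truncate(a, 1): bitmap=FFF.FF..... | a=[2] c=[0, 1, 4, 5]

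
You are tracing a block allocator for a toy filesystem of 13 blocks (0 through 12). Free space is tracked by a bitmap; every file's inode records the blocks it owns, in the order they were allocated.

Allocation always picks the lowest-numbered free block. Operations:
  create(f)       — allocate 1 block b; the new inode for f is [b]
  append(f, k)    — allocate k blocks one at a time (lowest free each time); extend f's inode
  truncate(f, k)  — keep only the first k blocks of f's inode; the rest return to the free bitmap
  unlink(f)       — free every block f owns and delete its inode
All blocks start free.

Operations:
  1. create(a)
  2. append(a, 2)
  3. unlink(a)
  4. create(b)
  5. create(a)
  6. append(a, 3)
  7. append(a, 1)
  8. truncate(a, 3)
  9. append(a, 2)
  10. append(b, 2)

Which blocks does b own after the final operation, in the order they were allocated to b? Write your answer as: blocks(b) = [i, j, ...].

blocks(b) = [0, 6, 7]

create(a): bitmap=F............ | a=[0]
append(a, 2): bitmap=FFF.......... | a=[0, 1, 2]
unlink(a): bitmap=............. | 
create(b): bitmap=F............ | b=[0]
create(a): bitmap=FF........... | a=[1] b=[0]
append(a, 3): bitmap=FFFFF........ | a=[1, 2, 3, 4] b=[0]
append(a, 1): bitmap=FFFFFF....... | a=[1, 2, 3, 4, 5] b=[0]
truncate(a, 3): bitmap=FFFF......... | a=[1, 2, 3] b=[0]
append(a, 2): bitmap=FFFFFF....... | a=[1, 2, 3, 4, 5] b=[0]
append(b, 2): bitmap=FFFFFFFF..... | a=[1, 2, 3, 4, 5] b=[0, 6, 7]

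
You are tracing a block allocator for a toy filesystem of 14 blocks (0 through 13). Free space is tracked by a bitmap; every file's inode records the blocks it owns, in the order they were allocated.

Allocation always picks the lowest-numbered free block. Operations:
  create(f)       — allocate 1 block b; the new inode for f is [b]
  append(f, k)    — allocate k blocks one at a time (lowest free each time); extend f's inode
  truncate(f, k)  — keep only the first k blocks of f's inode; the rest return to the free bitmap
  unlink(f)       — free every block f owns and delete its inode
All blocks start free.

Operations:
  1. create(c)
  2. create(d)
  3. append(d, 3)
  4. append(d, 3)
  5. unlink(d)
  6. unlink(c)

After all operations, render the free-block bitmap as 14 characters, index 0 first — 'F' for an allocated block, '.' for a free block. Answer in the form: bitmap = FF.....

after create(c) → c:[0]  free=[F.............]
after create(d) → c:[0], d:[1]  free=[FF............]
after append(d, 3) → c:[0], d:[1, 2, 3, 4]  free=[FFFFF.........]
after append(d, 3) → c:[0], d:[1, 2, 3, 4, 5, 6, 7]  free=[FFFFFFFF......]
after unlink(d) → c:[0]  free=[F.............]
after unlink(c) →   free=[..............]

bitmap = ..............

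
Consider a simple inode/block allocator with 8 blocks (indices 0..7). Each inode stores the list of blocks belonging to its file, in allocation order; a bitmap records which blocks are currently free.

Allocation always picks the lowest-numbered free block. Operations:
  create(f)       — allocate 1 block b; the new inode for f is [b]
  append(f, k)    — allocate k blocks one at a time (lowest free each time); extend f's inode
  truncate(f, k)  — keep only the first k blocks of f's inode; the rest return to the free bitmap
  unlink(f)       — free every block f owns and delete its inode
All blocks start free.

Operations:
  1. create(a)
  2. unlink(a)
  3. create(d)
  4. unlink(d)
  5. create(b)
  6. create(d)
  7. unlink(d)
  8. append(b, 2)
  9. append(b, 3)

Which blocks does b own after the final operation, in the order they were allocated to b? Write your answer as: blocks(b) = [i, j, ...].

blocks(b) = [0, 1, 2, 3, 4, 5]

  1. create(a)  ⇒  F.......  {a→[0]}
  2. unlink(a)  ⇒  ........  {}
  3. create(d)  ⇒  F.......  {d→[0]}
  4. unlink(d)  ⇒  ........  {}
  5. create(b)  ⇒  F.......  {b→[0]}
  6. create(d)  ⇒  FF......  {b→[0]; d→[1]}
  7. unlink(d)  ⇒  F.......  {b→[0]}
  8. append(b, 2)  ⇒  FFF.....  {b→[0, 1, 2]}
  9. append(b, 3)  ⇒  FFFFFF..  {b→[0, 1, 2, 3, 4, 5]}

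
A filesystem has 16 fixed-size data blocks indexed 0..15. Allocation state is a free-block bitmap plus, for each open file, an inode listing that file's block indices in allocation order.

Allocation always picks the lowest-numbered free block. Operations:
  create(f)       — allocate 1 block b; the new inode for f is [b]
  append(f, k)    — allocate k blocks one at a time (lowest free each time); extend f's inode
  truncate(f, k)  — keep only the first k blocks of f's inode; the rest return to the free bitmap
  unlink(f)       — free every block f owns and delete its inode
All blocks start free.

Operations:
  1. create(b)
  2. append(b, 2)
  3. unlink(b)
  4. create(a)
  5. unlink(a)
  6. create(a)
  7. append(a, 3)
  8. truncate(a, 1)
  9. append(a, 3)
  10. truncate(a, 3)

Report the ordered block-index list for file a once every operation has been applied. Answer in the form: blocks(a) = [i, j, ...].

[1] create(b) — b=0 (map F...............)
[2] append(b, 2) — b=0,1,2 (map FFF.............)
[3] unlink(b) —  (map ................)
[4] create(a) — a=0 (map F...............)
[5] unlink(a) —  (map ................)
[6] create(a) — a=0 (map F...............)
[7] append(a, 3) — a=0,1,2,3 (map FFFF............)
[8] truncate(a, 1) — a=0 (map F...............)
[9] append(a, 3) — a=0,1,2,3 (map FFFF............)
[10] truncate(a, 3) — a=0,1,2 (map FFF.............)

blocks(a) = [0, 1, 2]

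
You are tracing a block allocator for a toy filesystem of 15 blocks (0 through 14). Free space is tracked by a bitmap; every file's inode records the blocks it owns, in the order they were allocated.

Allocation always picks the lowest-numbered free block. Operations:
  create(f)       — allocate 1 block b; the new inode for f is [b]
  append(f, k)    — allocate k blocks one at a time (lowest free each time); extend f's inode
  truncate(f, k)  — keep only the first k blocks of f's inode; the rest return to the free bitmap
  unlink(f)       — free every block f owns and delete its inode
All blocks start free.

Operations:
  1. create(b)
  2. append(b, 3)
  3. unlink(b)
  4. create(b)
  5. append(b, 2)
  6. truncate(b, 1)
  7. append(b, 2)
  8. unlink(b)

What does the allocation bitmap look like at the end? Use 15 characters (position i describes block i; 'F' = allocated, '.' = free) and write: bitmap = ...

bitmap = ...............

create(b): bitmap=F.............. | b=[0]
append(b, 3): bitmap=FFFF........... | b=[0, 1, 2, 3]
unlink(b): bitmap=............... | 
create(b): bitmap=F.............. | b=[0]
append(b, 2): bitmap=FFF............ | b=[0, 1, 2]
truncate(b, 1): bitmap=F.............. | b=[0]
append(b, 2): bitmap=FFF............ | b=[0, 1, 2]
unlink(b): bitmap=............... | 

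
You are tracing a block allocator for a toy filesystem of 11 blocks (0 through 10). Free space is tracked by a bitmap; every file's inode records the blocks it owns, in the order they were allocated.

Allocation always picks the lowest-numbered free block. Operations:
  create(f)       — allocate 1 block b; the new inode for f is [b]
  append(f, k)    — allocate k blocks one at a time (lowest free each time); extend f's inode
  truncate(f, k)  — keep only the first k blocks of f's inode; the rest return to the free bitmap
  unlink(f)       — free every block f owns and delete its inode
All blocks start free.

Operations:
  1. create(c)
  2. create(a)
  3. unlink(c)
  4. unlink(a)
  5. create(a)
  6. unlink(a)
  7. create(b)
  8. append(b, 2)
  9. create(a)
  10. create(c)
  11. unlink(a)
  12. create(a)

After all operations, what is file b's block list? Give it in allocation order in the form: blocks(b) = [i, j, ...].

blocks(b) = [0, 1, 2]

[1] create(c) — c=0 (map F..........)
[2] create(a) — a=1 c=0 (map FF.........)
[3] unlink(c) — a=1 (map .F.........)
[4] unlink(a) —  (map ...........)
[5] create(a) — a=0 (map F..........)
[6] unlink(a) —  (map ...........)
[7] create(b) — b=0 (map F..........)
[8] append(b, 2) — b=0,1,2 (map FFF........)
[9] create(a) — a=3 b=0,1,2 (map FFFF.......)
[10] create(c) — a=3 b=0,1,2 c=4 (map FFFFF......)
[11] unlink(a) — b=0,1,2 c=4 (map FFF.F......)
[12] create(a) — a=3 b=0,1,2 c=4 (map FFFFF......)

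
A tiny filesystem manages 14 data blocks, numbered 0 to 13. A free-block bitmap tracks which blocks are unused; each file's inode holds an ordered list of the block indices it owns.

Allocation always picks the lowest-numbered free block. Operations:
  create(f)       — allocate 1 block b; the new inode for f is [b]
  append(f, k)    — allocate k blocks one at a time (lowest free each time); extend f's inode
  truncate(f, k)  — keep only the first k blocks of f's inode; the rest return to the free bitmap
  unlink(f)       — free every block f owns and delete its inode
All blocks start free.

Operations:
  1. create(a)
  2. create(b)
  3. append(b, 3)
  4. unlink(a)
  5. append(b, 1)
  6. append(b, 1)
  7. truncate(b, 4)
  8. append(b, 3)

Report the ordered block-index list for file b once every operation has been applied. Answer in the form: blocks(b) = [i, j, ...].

  1. create(a)  ⇒  F.............  {a→[0]}
  2. create(b)  ⇒  FF............  {a→[0]; b→[1]}
  3. append(b, 3)  ⇒  FFFFF.........  {a→[0]; b→[1, 2, 3, 4]}
  4. unlink(a)  ⇒  .FFFF.........  {b→[1, 2, 3, 4]}
  5. append(b, 1)  ⇒  FFFFF.........  {b→[1, 2, 3, 4, 0]}
  6. append(b, 1)  ⇒  FFFFFF........  {b→[1, 2, 3, 4, 0, 5]}
  7. truncate(b, 4)  ⇒  .FFFF.........  {b→[1, 2, 3, 4]}
  8. append(b, 3)  ⇒  FFFFFFF.......  {b→[1, 2, 3, 4, 0, 5, 6]}

blocks(b) = [1, 2, 3, 4, 0, 5, 6]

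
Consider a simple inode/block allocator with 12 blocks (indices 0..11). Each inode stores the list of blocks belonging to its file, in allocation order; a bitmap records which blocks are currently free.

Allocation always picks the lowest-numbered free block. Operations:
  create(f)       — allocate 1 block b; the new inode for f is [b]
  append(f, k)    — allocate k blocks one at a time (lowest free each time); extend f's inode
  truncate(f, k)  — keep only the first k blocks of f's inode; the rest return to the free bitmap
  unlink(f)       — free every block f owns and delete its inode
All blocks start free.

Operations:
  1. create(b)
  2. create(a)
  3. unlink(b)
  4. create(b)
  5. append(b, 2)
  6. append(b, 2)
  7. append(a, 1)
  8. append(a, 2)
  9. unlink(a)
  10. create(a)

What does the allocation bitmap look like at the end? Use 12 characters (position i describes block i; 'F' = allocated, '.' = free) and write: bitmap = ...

  1. create(b)  ⇒  F...........  {b→[0]}
  2. create(a)  ⇒  FF..........  {a→[1]; b→[0]}
  3. unlink(b)  ⇒  .F..........  {a→[1]}
  4. create(b)  ⇒  FF..........  {a→[1]; b→[0]}
  5. append(b, 2)  ⇒  FFFF........  {a→[1]; b→[0, 2, 3]}
  6. append(b, 2)  ⇒  FFFFFF......  {a→[1]; b→[0, 2, 3, 4, 5]}
  7. append(a, 1)  ⇒  FFFFFFF.....  {a→[1, 6]; b→[0, 2, 3, 4, 5]}
  8. append(a, 2)  ⇒  FFFFFFFFF...  {a→[1, 6, 7, 8]; b→[0, 2, 3, 4, 5]}
  9. unlink(a)  ⇒  F.FFFF......  {b→[0, 2, 3, 4, 5]}
  10. create(a)  ⇒  FFFFFF......  {a→[1]; b→[0, 2, 3, 4, 5]}

bitmap = FFFFFF......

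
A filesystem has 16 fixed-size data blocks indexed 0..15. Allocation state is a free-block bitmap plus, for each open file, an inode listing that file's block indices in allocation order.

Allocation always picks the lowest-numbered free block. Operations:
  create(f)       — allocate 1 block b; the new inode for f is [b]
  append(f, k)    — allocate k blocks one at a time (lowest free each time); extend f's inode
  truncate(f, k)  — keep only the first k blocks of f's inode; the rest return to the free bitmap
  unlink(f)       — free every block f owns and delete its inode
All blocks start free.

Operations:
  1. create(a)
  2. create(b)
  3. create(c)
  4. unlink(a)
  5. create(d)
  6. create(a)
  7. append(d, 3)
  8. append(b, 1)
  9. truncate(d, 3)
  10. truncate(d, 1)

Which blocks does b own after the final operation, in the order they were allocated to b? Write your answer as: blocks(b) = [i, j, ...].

[1] create(a) — a=0 (map F...............)
[2] create(b) — a=0 b=1 (map FF..............)
[3] create(c) — a=0 b=1 c=2 (map FFF.............)
[4] unlink(a) — b=1 c=2 (map .FF.............)
[5] create(d) — b=1 c=2 d=0 (map FFF.............)
[6] create(a) — a=3 b=1 c=2 d=0 (map FFFF............)
[7] append(d, 3) — a=3 b=1 c=2 d=0,4,5,6 (map FFFFFFF.........)
[8] append(b, 1) — a=3 b=1,7 c=2 d=0,4,5,6 (map FFFFFFFF........)
[9] truncate(d, 3) — a=3 b=1,7 c=2 d=0,4,5 (map FFFFFF.F........)
[10] truncate(d, 1) — a=3 b=1,7 c=2 d=0 (map FFFF...F........)

blocks(b) = [1, 7]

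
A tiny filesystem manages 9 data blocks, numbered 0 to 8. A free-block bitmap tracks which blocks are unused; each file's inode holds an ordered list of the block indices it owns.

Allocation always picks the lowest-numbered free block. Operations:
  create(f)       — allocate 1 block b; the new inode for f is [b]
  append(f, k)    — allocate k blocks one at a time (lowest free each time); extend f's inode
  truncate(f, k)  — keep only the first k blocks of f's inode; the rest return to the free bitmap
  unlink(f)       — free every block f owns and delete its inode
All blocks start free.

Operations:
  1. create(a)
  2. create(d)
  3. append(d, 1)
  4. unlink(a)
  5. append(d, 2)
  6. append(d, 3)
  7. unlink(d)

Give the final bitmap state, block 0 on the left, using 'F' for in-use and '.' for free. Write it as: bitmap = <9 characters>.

bitmap = .........

after create(a) → a:[0]  free=[F........]
after create(d) → a:[0], d:[1]  free=[FF.......]
after append(d, 1) → a:[0], d:[1, 2]  free=[FFF......]
after unlink(a) → d:[1, 2]  free=[.FF......]
after append(d, 2) → d:[1, 2, 0, 3]  free=[FFFF.....]
after append(d, 3) → d:[1, 2, 0, 3, 4, 5, 6]  free=[FFFFFFF..]
after unlink(d) →   free=[.........]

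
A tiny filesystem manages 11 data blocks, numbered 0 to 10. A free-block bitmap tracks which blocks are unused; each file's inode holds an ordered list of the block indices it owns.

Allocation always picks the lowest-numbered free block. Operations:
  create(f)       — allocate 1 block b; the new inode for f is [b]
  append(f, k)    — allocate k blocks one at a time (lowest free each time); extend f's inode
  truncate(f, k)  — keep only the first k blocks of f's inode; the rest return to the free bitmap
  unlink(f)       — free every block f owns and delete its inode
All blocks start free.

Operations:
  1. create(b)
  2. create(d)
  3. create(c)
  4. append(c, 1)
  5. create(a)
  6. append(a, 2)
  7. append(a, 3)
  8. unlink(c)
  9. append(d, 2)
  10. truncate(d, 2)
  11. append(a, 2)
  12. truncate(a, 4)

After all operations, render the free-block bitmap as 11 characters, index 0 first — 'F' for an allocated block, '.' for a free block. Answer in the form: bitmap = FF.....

[1] create(b) — b=0 (map F..........)
[2] create(d) — b=0 d=1 (map FF.........)
[3] create(c) — b=0 c=2 d=1 (map FFF........)
[4] append(c, 1) — b=0 c=2,3 d=1 (map FFFF.......)
[5] create(a) — a=4 b=0 c=2,3 d=1 (map FFFFF......)
[6] append(a, 2) — a=4,5,6 b=0 c=2,3 d=1 (map FFFFFFF....)
[7] append(a, 3) — a=4,5,6,7,8,9 b=0 c=2,3 d=1 (map FFFFFFFFFF.)
[8] unlink(c) — a=4,5,6,7,8,9 b=0 d=1 (map FF..FFFFFF.)
[9] append(d, 2) — a=4,5,6,7,8,9 b=0 d=1,2,3 (map FFFFFFFFFF.)
[10] truncate(d, 2) — a=4,5,6,7,8,9 b=0 d=1,2 (map FFF.FFFFFF.)
[11] append(a, 2) — a=4,5,6,7,8,9,3,10 b=0 d=1,2 (map FFFFFFFFFFF)
[12] truncate(a, 4) — a=4,5,6,7 b=0 d=1,2 (map FFF.FFFF...)

bitmap = FFF.FFFF...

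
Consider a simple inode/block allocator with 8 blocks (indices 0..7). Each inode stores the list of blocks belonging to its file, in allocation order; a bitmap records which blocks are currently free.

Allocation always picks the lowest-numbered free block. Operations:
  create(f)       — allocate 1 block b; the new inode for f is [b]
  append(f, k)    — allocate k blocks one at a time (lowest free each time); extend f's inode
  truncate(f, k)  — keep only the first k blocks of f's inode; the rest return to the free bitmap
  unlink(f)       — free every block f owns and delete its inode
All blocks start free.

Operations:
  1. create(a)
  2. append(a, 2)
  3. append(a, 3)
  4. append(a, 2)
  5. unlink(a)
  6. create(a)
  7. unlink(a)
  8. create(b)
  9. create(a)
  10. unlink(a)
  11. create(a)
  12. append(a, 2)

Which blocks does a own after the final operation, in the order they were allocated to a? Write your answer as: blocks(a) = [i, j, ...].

blocks(a) = [1, 2, 3]

after create(a) → a:[0]  free=[F.......]
after append(a, 2) → a:[0, 1, 2]  free=[FFF.....]
after append(a, 3) → a:[0, 1, 2, 3, 4, 5]  free=[FFFFFF..]
after append(a, 2) → a:[0, 1, 2, 3, 4, 5, 6, 7]  free=[FFFFFFFF]
after unlink(a) →   free=[........]
after create(a) → a:[0]  free=[F.......]
after unlink(a) →   free=[........]
after create(b) → b:[0]  free=[F.......]
after create(a) → a:[1], b:[0]  free=[FF......]
after unlink(a) → b:[0]  free=[F.......]
after create(a) → a:[1], b:[0]  free=[FF......]
after append(a, 2) → a:[1, 2, 3], b:[0]  free=[FFFF....]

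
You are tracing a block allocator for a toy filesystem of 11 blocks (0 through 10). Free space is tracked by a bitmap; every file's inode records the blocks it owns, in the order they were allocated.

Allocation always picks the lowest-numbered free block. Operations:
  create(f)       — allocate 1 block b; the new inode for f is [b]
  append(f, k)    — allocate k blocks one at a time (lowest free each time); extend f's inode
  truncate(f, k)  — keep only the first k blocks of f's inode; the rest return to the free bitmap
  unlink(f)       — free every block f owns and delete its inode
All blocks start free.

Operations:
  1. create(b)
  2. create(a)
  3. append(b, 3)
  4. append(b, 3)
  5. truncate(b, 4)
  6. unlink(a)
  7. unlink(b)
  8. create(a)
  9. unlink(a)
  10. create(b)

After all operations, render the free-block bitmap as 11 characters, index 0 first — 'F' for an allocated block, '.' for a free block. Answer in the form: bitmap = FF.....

after create(b) → b:[0]  free=[F..........]
after create(a) → a:[1], b:[0]  free=[FF.........]
after append(b, 3) → a:[1], b:[0, 2, 3, 4]  free=[FFFFF......]
after append(b, 3) → a:[1], b:[0, 2, 3, 4, 5, 6, 7]  free=[FFFFFFFF...]
after truncate(b, 4) → a:[1], b:[0, 2, 3, 4]  free=[FFFFF......]
after unlink(a) → b:[0, 2, 3, 4]  free=[F.FFF......]
after unlink(b) →   free=[...........]
after create(a) → a:[0]  free=[F..........]
after unlink(a) →   free=[...........]
after create(b) → b:[0]  free=[F..........]

bitmap = F..........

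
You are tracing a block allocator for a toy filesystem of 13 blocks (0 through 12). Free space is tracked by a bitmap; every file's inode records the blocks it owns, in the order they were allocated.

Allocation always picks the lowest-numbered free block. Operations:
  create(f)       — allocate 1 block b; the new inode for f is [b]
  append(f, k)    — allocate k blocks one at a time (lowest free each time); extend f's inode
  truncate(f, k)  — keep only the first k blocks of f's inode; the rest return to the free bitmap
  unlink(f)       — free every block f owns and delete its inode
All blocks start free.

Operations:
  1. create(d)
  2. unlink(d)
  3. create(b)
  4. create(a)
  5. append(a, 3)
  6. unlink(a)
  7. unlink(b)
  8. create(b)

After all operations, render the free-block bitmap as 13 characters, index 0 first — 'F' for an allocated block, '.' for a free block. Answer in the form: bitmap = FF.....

[1] create(d) — d=0 (map F............)
[2] unlink(d) —  (map .............)
[3] create(b) — b=0 (map F............)
[4] create(a) — a=1 b=0 (map FF...........)
[5] append(a, 3) — a=1,2,3,4 b=0 (map FFFFF........)
[6] unlink(a) — b=0 (map F............)
[7] unlink(b) —  (map .............)
[8] create(b) — b=0 (map F............)

bitmap = F............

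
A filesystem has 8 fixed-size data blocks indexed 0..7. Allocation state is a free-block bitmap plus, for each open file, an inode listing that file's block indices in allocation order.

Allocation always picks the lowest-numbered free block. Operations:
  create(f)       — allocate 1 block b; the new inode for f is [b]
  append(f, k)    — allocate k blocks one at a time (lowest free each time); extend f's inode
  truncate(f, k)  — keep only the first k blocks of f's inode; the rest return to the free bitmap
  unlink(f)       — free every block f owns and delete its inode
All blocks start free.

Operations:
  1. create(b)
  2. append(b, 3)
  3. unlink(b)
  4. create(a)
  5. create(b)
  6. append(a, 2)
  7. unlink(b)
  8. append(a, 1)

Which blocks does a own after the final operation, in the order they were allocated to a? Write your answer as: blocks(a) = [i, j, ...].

blocks(a) = [0, 2, 3, 1]

  1. create(b)  ⇒  F.......  {b→[0]}
  2. append(b, 3)  ⇒  FFFF....  {b→[0, 1, 2, 3]}
  3. unlink(b)  ⇒  ........  {}
  4. create(a)  ⇒  F.......  {a→[0]}
  5. create(b)  ⇒  FF......  {a→[0]; b→[1]}
  6. append(a, 2)  ⇒  FFFF....  {a→[0, 2, 3]; b→[1]}
  7. unlink(b)  ⇒  F.FF....  {a→[0, 2, 3]}
  8. append(a, 1)  ⇒  FFFF....  {a→[0, 2, 3, 1]}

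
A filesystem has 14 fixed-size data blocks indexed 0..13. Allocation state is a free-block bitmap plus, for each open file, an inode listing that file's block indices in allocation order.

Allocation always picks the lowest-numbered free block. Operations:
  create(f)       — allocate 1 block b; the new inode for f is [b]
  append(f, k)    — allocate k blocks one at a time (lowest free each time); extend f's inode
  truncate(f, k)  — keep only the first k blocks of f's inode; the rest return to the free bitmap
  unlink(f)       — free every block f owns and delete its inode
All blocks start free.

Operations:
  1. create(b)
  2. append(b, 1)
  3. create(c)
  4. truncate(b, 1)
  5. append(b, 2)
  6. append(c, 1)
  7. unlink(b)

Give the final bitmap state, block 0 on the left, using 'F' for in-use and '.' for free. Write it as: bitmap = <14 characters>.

bitmap = ..F.F.........

  1. create(b)  ⇒  F.............  {b→[0]}
  2. append(b, 1)  ⇒  FF............  {b→[0, 1]}
  3. create(c)  ⇒  FFF...........  {b→[0, 1]; c→[2]}
  4. truncate(b, 1)  ⇒  F.F...........  {b→[0]; c→[2]}
  5. append(b, 2)  ⇒  FFFF..........  {b→[0, 1, 3]; c→[2]}
  6. append(c, 1)  ⇒  FFFFF.........  {b→[0, 1, 3]; c→[2, 4]}
  7. unlink(b)  ⇒  ..F.F.........  {c→[2, 4]}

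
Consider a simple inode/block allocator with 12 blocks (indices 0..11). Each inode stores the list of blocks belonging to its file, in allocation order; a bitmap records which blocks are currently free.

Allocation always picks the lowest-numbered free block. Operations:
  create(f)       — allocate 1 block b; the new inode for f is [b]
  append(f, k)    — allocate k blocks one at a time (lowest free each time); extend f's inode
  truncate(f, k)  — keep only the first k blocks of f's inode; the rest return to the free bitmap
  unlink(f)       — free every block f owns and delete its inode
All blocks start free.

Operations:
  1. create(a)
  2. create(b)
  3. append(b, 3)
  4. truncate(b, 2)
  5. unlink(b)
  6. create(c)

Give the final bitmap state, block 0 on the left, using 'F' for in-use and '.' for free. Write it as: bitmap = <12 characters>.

[1] create(a) — a=0 (map F...........)
[2] create(b) — a=0 b=1 (map FF..........)
[3] append(b, 3) — a=0 b=1,2,3,4 (map FFFFF.......)
[4] truncate(b, 2) — a=0 b=1,2 (map FFF.........)
[5] unlink(b) — a=0 (map F...........)
[6] create(c) — a=0 c=1 (map FF..........)

bitmap = FF..........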